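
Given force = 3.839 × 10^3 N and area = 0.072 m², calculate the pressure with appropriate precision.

5.3 × 10^4 Pa

pressure = 3.839 × 10^3 N ÷ 0.072 m² = 53319.4444444… Pa.
3.839 × 10^3 has 4 significant figures; 0.072 has 2.
Division/multiplication keeps the fewest: 2 significant figures.
Rounded: 5.3 × 10^4 Pa.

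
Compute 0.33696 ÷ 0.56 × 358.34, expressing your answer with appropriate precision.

2.2 × 10²

0.33696 ÷ 0.56 × 358.34 = 215.618297143…
Multiplication/division keeps the fewest significant figures: 0.33696 → 5 s.f., 0.56 → 2 s.f., 358.34 → 5 s.f.; limit is 2.
Rounded to 2 significant figures: 2.2 × 10².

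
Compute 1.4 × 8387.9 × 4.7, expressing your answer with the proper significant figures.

1.4 × 8387.9 × 4.7 = 55192.382
Multiplication/division keeps the fewest significant figures: 1.4 → 2 s.f., 8387.9 → 5 s.f., 4.7 → 2 s.f.; limit is 2.
Rounded to 2 significant figures: 5.5 × 10^4.

5.5 × 10^4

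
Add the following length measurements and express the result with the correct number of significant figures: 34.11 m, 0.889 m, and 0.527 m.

34.11 m + 0.889 m + 0.527 m = 35.526 m.
Addition/subtraction keeps the fewest decimal places: 34.11 → 2 decimal places, 0.889 → 3 decimal places, 0.527 → 3 decimal places; limit is 2.
Rounded to 2 decimal places: 35.53 m.

35.53 m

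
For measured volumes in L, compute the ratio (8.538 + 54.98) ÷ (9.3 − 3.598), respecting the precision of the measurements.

8.538 + 54.98 = 63.518, limited to 2 d.p. → 4 s.f.; 9.3 − 3.598 = 5.702, limited to 1 d.p. → 2 s.f.
Carrying full precision, 63.518 ÷ 5.702 = 11.1396001403…; keep min(4, 2) = 2 s.f.
Rounded to 2 significant figures: 11.

11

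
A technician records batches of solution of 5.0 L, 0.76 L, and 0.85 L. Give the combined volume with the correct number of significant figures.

5.0 L + 0.76 L + 0.85 L = 6.61 L.
Addition/subtraction keeps the fewest decimal places: 5.0 → 1 decimal place, 0.76 → 2 decimal places, 0.85 → 2 decimal places; limit is 1.
Rounded to 1 decimal place: 6.6 L.

6.6 L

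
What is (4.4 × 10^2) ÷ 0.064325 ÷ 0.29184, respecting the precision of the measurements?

2.3 × 10^4

(4.4 × 10^2) ÷ 0.064325 ÷ 0.29184 = 23438.4055748…
Multiplication/division keeps the fewest significant figures: 4.4 × 10^2 → 2 s.f., 0.064325 → 5 s.f., 0.29184 → 5 s.f.; limit is 2.
Rounded to 2 significant figures: 2.3 × 10^4.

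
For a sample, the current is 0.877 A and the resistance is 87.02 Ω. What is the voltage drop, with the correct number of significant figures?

76.3 V

voltage drop = 0.877 A × 87.02 Ω = 76.31654 V.
0.877 has 3 significant figures; 87.02 has 4.
Division/multiplication keeps the fewest: 3 significant figures.
Rounded: 76.3 V.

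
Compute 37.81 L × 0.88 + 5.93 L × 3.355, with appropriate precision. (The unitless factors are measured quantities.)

37.81 × 0.88 = 33.2728 → 33 L (2 s.f., last digit at the 10^0 place).
5.93 × 3.355 = 19.89515 → 19.9 L (3 s.f., last digit at the 10^-1 place).
Sum: 53.16795 L; keep the coarser place, 10^0.
Result: 53 L.

53 L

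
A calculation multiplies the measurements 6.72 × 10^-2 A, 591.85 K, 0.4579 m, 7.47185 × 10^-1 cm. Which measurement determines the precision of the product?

6.72 × 10^-2 A

6.72 × 10^-2 A → 3 s.f.; 591.85 K → 5 s.f.; 0.4579 m → 4 s.f.; 7.47185 × 10^-1 cm → 6 s.f.
The fewest is 3 significant figures, from 6.72 × 10^-2 A.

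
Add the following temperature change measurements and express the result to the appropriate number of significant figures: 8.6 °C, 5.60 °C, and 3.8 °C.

18.0 °C

8.6 °C + 5.60 °C + 3.8 °C = 18.00 °C.
Addition/subtraction keeps the fewest decimal places: 8.6 → 1 decimal place, 5.60 → 2 decimal places, 3.8 → 1 decimal place; limit is 1.
Rounded to 1 decimal place: 18.0 °C.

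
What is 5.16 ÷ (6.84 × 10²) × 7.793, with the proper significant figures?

5.16 ÷ (6.84 × 10²) × 7.793 = 0.0587892982456…
Multiplication/division keeps the fewest significant figures: 5.16 → 3 s.f., 6.84 × 10² → 3 s.f., 7.793 → 4 s.f.; limit is 3.
Rounded to 3 significant figures: 0.0588.

0.0588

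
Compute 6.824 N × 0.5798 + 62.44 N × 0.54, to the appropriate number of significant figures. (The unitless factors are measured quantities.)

6.824 × 0.5798 = 3.9565552 → 3.957 N (4 s.f., last digit at the 10^-3 place).
62.44 × 0.54 = 33.7176 → 34 N (2 s.f., last digit at the 10^0 place).
Sum: 37.6741552 N; keep the coarser place, 10^0.
Result: 38 N.

38 N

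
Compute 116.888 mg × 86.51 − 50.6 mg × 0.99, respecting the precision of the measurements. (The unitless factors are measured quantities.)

116.888 × 86.51 = 10111.98088 → 1.011 × 10^4 mg (4 s.f., last digit at the 10^1 place).
50.6 × 0.99 = 50.094 → 5.0 × 10^1 mg (2 s.f., last digit at the 10^0 place).
Difference: 10061.88688 mg; keep the coarser place, 10^1.
Result: 1.006 × 10^4 mg.

1.006 × 10^4 mg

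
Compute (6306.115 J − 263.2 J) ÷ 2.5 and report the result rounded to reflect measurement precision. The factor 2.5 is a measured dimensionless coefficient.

6306.115 J − 263.2 J = 6042.915 J; the difference is limited to 1 decimal place (5 s.f.).
Carrying full precision, 6042.915 ÷ 2.5 = 2417.166 J; 2.5 has 2 s.f., so the result keeps min(5, 2) = 2 s.f.
Rounded to 2 significant figures: 2.4 × 10^3 J.

2.4 × 10^3 J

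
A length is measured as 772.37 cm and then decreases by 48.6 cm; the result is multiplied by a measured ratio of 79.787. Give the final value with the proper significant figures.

772.37 cm − 48.6 cm = 723.77 cm; the difference is limited to 1 decimal place (4 s.f.).
Carrying full precision, 723.77 × 79.787 = 57747.43699 cm; 79.787 has 5 s.f., so the result keeps min(4, 5) = 4 s.f.
Rounded to 4 significant figures: 5.775 × 10⁴ cm.

5.775 × 10⁴ cm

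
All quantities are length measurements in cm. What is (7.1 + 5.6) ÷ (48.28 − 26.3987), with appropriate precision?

7.1 + 5.6 = 12.7, limited to 1 d.p. → 3 s.f.; 48.28 − 26.3987 = 21.8813, limited to 2 d.p. → 4 s.f.
Carrying full precision, 12.7 ÷ 21.8813 = 0.580404272141…; keep min(3, 4) = 3 s.f.
Rounded to 3 significant figures: 0.580.

0.580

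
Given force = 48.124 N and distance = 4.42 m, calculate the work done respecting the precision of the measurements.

213 J

work done = 48.124 N × 4.42 m = 212.70808 J.
48.124 has 5 significant figures; 4.42 has 3.
Division/multiplication keeps the fewest: 3 significant figures.
Rounded: 213 J.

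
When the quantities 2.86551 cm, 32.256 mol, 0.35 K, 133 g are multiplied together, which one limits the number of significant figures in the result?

0.35 K

2.86551 cm → 6 s.f.; 32.256 mol → 5 s.f.; 0.35 K → 2 s.f.; 133 g → 3 s.f.
The fewest is 2 significant figures, from 0.35 K.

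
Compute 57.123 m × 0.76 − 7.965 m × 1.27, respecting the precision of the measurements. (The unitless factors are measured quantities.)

33 m

57.123 × 0.76 = 43.41348 → 43 m (2 s.f., last digit at the 10^0 place).
7.965 × 1.27 = 10.11555 → 10.1 m (3 s.f., last digit at the 10^-1 place).
Difference: 33.29793 m; keep the coarser place, 10^0.
Result: 33 m.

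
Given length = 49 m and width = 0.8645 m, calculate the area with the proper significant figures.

area = 49 m × 0.8645 m = 42.3605 m².
49 has 2 significant figures; 0.8645 has 4.
Division/multiplication keeps the fewest: 2 significant figures.
Rounded: 42 m².

42 m²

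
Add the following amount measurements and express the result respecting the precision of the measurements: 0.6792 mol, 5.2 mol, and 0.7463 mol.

6.6 mol

0.6792 mol + 5.2 mol + 0.7463 mol = 6.6255 mol.
Addition/subtraction keeps the fewest decimal places: 0.6792 → 4 decimal places, 5.2 → 1 decimal place, 0.7463 → 4 decimal places; limit is 1.
Rounded to 1 decimal place: 6.6 mol.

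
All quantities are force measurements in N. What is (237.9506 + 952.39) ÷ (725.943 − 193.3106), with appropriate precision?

2.23483

237.9506 + 952.39 = 1190.3406, limited to 2 d.p. → 6 s.f.; 725.943 − 193.3106 = 532.6324, limited to 3 d.p. → 6 s.f.
Carrying full precision, 1190.3406 ÷ 532.6324 = 2.23482574474…; keep min(6, 6) = 6 s.f.
Rounded to 6 significant figures: 2.23483.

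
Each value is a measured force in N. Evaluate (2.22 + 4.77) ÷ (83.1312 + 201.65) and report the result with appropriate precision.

0.0245

2.22 + 4.77 = 6.99, limited to 2 d.p. → 3 s.f.; 83.1312 + 201.65 = 284.7812, limited to 2 d.p. → 5 s.f.
Carrying full precision, 6.99 ÷ 284.7812 = 0.0245451595822…; keep min(3, 5) = 3 s.f.
Rounded to 3 significant figures: 0.0245.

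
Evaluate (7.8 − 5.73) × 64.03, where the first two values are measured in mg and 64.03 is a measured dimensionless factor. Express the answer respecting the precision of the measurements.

1.3 × 10² mg

7.8 mg − 5.73 mg = 2.07 mg; the difference is limited to 1 decimal place (2 s.f.).
Carrying full precision, 2.07 × 64.03 = 132.5421 mg; 64.03 has 4 s.f., so the result keeps min(2, 4) = 2 s.f.
Rounded to 2 significant figures: 1.3 × 10² mg.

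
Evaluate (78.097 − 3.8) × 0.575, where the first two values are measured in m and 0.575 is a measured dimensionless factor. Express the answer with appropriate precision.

42.7 m

78.097 m − 3.8 m = 74.297 m; the difference is limited to 1 decimal place (3 s.f.).
Carrying full precision, 74.297 × 0.575 = 42.720775 m; 0.575 has 3 s.f., so the result keeps min(3, 3) = 3 s.f.
Rounded to 3 significant figures: 42.7 m.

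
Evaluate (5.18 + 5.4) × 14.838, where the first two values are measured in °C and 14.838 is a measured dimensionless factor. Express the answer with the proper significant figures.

5.18 °C + 5.4 °C = 10.58 °C; the sum is limited to 1 decimal place (3 s.f.).
Carrying full precision, 10.58 × 14.838 = 156.98604 °C; 14.838 has 5 s.f., so the result keeps min(3, 5) = 3 s.f.
Rounded to 3 significant figures: 157 °C.

157 °C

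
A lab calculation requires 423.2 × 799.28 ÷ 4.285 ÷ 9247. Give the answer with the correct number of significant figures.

423.2 × 799.28 ÷ 4.285 ÷ 9247 = 8.53675703458…
Multiplication/division keeps the fewest significant figures: 423.2 → 4 s.f., 799.28 → 5 s.f., 4.285 → 4 s.f., 9247 → 4 s.f.; limit is 4.
Rounded to 4 significant figures: 8.537.

8.537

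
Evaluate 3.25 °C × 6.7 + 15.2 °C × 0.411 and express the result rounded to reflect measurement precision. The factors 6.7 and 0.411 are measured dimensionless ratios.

3.25 × 6.7 = 21.775 → 22 °C (2 s.f., last digit at the 10^0 place).
15.2 × 0.411 = 6.2472 → 6.25 °C (3 s.f., last digit at the 10^-2 place).
Sum: 28.0222 °C; keep the coarser place, 10^0.
Result: 28 °C.

28 °C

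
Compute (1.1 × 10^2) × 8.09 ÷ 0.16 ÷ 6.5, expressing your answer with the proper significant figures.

(1.1 × 10^2) × 8.09 ÷ 0.16 ÷ 6.5 = 855.673076923…
Multiplication/division keeps the fewest significant figures: 1.1 × 10^2 → 2 s.f., 8.09 → 3 s.f., 0.16 → 2 s.f., 6.5 → 2 s.f.; limit is 2.
Rounded to 2 significant figures: 8.6 × 10^2.

8.6 × 10^2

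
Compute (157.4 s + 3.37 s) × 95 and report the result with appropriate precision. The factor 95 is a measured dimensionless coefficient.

1.5 × 10⁴ s

157.4 s + 3.37 s = 160.77 s; the sum is limited to 1 decimal place (4 s.f.).
Carrying full precision, 160.77 × 95 = 15273.15 s; 95 has 2 s.f., so the result keeps min(4, 2) = 2 s.f.
Rounded to 2 significant figures: 1.5 × 10⁴ s.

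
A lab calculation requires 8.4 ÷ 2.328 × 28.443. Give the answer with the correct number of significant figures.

1.0 × 10²

8.4 ÷ 2.328 × 28.443 = 102.629381443…
Multiplication/division keeps the fewest significant figures: 8.4 → 2 s.f., 2.328 → 4 s.f., 28.443 → 5 s.f.; limit is 2.
Rounded to 2 significant figures: 1.0 × 10².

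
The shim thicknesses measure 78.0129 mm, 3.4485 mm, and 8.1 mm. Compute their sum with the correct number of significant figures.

78.0129 mm + 3.4485 mm + 8.1 mm = 89.5614 mm.
Addition/subtraction keeps the fewest decimal places: 78.0129 → 4 decimal places, 3.4485 → 4 decimal places, 8.1 → 1 decimal place; limit is 1.
Rounded to 1 decimal place: 89.6 mm.

89.6 mm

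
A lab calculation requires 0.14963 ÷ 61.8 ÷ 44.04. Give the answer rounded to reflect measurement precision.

5.50 × 10⁻⁵

0.14963 ÷ 61.8 ÷ 44.04 = 0.0000549772345823…
Multiplication/division keeps the fewest significant figures: 0.14963 → 5 s.f., 61.8 → 3 s.f., 44.04 → 4 s.f.; limit is 3.
Rounded to 3 significant figures: 5.50 × 10⁻⁵.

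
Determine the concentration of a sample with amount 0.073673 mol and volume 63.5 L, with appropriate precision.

1.16 × 10⁻³ mol/L

concentration = 0.073673 mol ÷ 63.5 L = 0.00116020472441… mol/L.
0.073673 has 5 significant figures; 63.5 has 3.
Division/multiplication keeps the fewest: 3 significant figures.
Rounded: 1.16 × 10⁻³ mol/L.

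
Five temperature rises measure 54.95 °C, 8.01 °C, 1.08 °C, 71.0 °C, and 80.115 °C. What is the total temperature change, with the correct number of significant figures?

215.2 °C

54.95 °C + 8.01 °C + 1.08 °C + 71.0 °C + 80.115 °C = 215.155 °C.
Addition/subtraction keeps the fewest decimal places: 54.95 → 2 decimal places, 8.01 → 2 decimal places, 1.08 → 2 decimal places, 71.0 → 1 decimal place, 80.115 → 3 decimal places; limit is 1.
Rounded to 1 decimal place: 215.2 °C.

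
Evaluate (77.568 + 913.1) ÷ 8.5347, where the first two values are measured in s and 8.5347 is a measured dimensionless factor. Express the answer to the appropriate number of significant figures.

1.161 × 10² s

77.568 s + 913.1 s = 990.668 s; the sum is limited to 1 decimal place (4 s.f.).
Carrying full precision, 990.668 ÷ 8.5347 = 116.075316063… s; 8.5347 has 5 s.f., so the result keeps min(4, 5) = 4 s.f.
Rounded to 4 significant figures: 1.161 × 10² s.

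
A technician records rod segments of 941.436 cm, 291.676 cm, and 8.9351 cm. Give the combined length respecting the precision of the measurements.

1242.047 cm

941.436 cm + 291.676 cm + 8.9351 cm = 1242.0471 cm.
Addition/subtraction keeps the fewest decimal places: 941.436 → 3 decimal places, 291.676 → 3 decimal places, 8.9351 → 4 decimal places; limit is 3.
Rounded to 3 decimal places: 1242.047 cm.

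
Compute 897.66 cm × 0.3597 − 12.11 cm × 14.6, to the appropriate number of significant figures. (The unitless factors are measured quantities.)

897.66 × 0.3597 = 322.888302 → 322.9 cm (4 s.f., last digit at the 10^-1 place).
12.11 × 14.6 = 176.806 → 177 cm (3 s.f., last digit at the 10^0 place).
Difference: 146.082302 cm; keep the coarser place, 10^0.
Result: 146 cm.

146 cm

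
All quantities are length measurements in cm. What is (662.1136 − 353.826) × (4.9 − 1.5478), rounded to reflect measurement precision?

1.0 × 10^3 cm²

662.1136 − 353.826 = 308.2876, limited to 3 d.p. → 6 s.f.; 4.9 − 1.5478 = 3.3522, limited to 1 d.p. → 2 s.f.
Carrying full precision, 308.2876 × 3.3522 = 1033.44169272; keep min(6, 2) = 2 s.f.
Rounded to 2 significant figures: 1.0 × 10^3 cm².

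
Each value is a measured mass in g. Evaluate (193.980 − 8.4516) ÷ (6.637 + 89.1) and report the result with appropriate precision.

1.94

193.980 − 8.4516 = 185.5284, limited to 3 d.p. → 6 s.f.; 6.637 + 89.1 = 95.737, limited to 1 d.p. → 3 s.f.
Carrying full precision, 185.5284 ÷ 95.737 = 1.93789652903…; keep min(6, 3) = 3 s.f.
Rounded to 3 significant figures: 1.94.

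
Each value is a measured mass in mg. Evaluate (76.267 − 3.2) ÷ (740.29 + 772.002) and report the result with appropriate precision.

76.267 − 3.2 = 73.067, limited to 1 d.p. → 3 s.f.; 740.29 + 772.002 = 1512.292, limited to 2 d.p. → 6 s.f.
Carrying full precision, 73.067 ÷ 1512.292 = 0.048315404697…; keep min(3, 6) = 3 s.f.
Rounded to 3 significant figures: 0.0483.

0.0483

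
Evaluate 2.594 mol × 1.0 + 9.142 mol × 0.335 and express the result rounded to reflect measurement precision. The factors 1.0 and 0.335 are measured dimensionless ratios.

5.7 mol

2.594 × 1.0 = 2.594 → 2.6 mol (2 s.f., last digit at the 10^-1 place).
9.142 × 0.335 = 3.06257 → 3.06 mol (3 s.f., last digit at the 10^-2 place).
Sum: 5.65657 mol; keep the coarser place, 10^-1.
Result: 5.7 mol.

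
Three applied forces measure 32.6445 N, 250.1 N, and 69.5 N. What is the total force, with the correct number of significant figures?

352.2 N

32.6445 N + 250.1 N + 69.5 N = 352.2445 N.
Addition/subtraction keeps the fewest decimal places: 32.6445 → 4 decimal places, 250.1 → 1 decimal place, 69.5 → 1 decimal place; limit is 1.
Rounded to 1 decimal place: 352.2 N.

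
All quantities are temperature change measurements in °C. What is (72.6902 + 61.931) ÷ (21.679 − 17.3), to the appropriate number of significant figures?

72.6902 + 61.931 = 134.6212, limited to 3 d.p. → 6 s.f.; 21.679 − 17.3 = 4.379, limited to 1 d.p. → 2 s.f.
Carrying full precision, 134.6212 ÷ 4.379 = 30.7424526148…; keep min(6, 2) = 2 s.f.
Rounded to 2 significant figures: 31.

31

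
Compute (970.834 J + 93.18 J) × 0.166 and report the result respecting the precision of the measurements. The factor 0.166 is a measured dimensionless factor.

1.77 × 10² J

970.834 J + 93.18 J = 1064.014 J; the sum is limited to 2 decimal places (6 s.f.).
Carrying full precision, 1064.014 × 0.166 = 176.626324 J; 0.166 has 3 s.f., so the result keeps min(6, 3) = 3 s.f.
Rounded to 3 significant figures: 1.77 × 10² J.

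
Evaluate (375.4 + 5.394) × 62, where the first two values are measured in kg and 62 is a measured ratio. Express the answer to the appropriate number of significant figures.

375.4 kg + 5.394 kg = 380.794 kg; the sum is limited to 1 decimal place (4 s.f.).
Carrying full precision, 380.794 × 62 = 23609.228 kg; 62 has 2 s.f., so the result keeps min(4, 2) = 2 s.f.
Rounded to 2 significant figures: 2.4 × 10^4 kg.

2.4 × 10^4 kg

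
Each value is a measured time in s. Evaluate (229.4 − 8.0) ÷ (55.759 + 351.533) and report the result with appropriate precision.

229.4 − 8.0 = 221.4, limited to 1 d.p. → 4 s.f.; 55.759 + 351.533 = 407.292, limited to 3 d.p. → 6 s.f.
Carrying full precision, 221.4 ÷ 407.292 = 0.543590347957…; keep min(4, 6) = 4 s.f.
Rounded to 4 significant figures: 0.5436.

0.5436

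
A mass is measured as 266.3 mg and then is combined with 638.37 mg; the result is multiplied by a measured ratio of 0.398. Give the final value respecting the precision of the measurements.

266.3 mg + 638.37 mg = 904.67 mg; the sum is limited to 1 decimal place (4 s.f.).
Carrying full precision, 904.67 × 0.398 = 360.05866 mg; 0.398 has 3 s.f., so the result keeps min(4, 3) = 3 s.f.
Rounded to 3 significant figures: 3.60 × 10² mg.

3.60 × 10² mg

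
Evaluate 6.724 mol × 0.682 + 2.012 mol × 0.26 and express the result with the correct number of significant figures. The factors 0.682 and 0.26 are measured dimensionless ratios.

5.11 mol

6.724 × 0.682 = 4.585768 → 4.59 mol (3 s.f., last digit at the 10^-2 place).
2.012 × 0.26 = 0.52312 → 0.52 mol (2 s.f., last digit at the 10^-2 place).
Sum: 5.108888 mol; keep the coarser place, 10^-2.
Result: 5.11 mol.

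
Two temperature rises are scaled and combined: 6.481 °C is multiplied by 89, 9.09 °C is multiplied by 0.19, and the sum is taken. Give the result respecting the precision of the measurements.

5.8 × 10² °C

6.481 × 89 = 576.809 → 5.8 × 10² °C (2 s.f., last digit at the 10^1 place).
9.09 × 0.19 = 1.7271 → 1.7 °C (2 s.f., last digit at the 10^-1 place).
Sum: 578.5361 °C; keep the coarser place, 10^1.
Result: 5.8 × 10² °C.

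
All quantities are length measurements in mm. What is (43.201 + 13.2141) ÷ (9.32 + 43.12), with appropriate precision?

1.076

43.201 + 13.2141 = 56.4151, limited to 3 d.p. → 5 s.f.; 9.32 + 43.12 = 52.44, limited to 2 d.p. → 4 s.f.
Carrying full precision, 56.4151 ÷ 52.44 = 1.07580282227…; keep min(5, 4) = 4 s.f.
Rounded to 4 significant figures: 1.076.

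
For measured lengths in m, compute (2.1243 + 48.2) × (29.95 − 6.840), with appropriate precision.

2.1243 + 48.2 = 50.3243, limited to 1 d.p. → 3 s.f.; 29.95 − 6.840 = 23.110, limited to 2 d.p. → 4 s.f.
Carrying full precision, 50.3243 × 23.110 = 1162.994573; keep min(3, 4) = 3 s.f.
Rounded to 3 significant figures: 1.16 × 10³ m².

1.16 × 10³ m²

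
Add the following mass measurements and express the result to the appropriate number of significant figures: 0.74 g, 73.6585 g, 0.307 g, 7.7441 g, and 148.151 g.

0.74 g + 73.6585 g + 0.307 g + 7.7441 g + 148.151 g = 230.6006 g.
Addition/subtraction keeps the fewest decimal places: 0.74 → 2 decimal places, 73.6585 → 4 decimal places, 0.307 → 3 decimal places, 7.7441 → 4 decimal places, 148.151 → 3 decimal places; limit is 2.
Rounded to 2 decimal places: 230.60 g.

230.60 g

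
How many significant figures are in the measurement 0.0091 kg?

0.0091: leading zeros are not significant.

2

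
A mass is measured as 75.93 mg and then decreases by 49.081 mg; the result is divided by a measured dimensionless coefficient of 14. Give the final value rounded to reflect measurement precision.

75.93 mg − 49.081 mg = 26.849 mg; the difference is limited to 2 decimal places (4 s.f.).
Carrying full precision, 26.849 ÷ 14 = 1.91778571429… mg; 14 has 2 s.f., so the result keeps min(4, 2) = 2 s.f.
Rounded to 2 significant figures: 1.9 mg.

1.9 mg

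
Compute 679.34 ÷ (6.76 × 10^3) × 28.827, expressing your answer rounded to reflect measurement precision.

2.90

679.34 ÷ (6.76 × 10^3) × 28.827 = 2.89694292604…
Multiplication/division keeps the fewest significant figures: 679.34 → 5 s.f., 6.76 × 10^3 → 3 s.f., 28.827 → 5 s.f.; limit is 3.
Rounded to 3 significant figures: 2.90.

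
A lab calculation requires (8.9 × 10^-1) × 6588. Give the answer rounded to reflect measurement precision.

(8.9 × 10^-1) × 6588 = 5863.32
Multiplication/division keeps the fewest significant figures: 8.9 × 10^-1 → 2 s.f., 6588 → 4 s.f.; limit is 2.
Rounded to 2 significant figures: 5.9 × 10^3.

5.9 × 10^3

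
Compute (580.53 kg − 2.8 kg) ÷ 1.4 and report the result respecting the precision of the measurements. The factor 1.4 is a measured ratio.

4.1 × 10² kg

580.53 kg − 2.8 kg = 577.73 kg; the difference is limited to 1 decimal place (4 s.f.).
Carrying full precision, 577.73 ÷ 1.4 = 412.664285714… kg; 1.4 has 2 s.f., so the result keeps min(4, 2) = 2 s.f.
Rounded to 2 significant figures: 4.1 × 10² kg.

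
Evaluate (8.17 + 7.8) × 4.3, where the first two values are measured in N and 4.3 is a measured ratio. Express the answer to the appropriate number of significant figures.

8.17 N + 7.8 N = 15.97 N; the sum is limited to 1 decimal place (3 s.f.).
Carrying full precision, 15.97 × 4.3 = 68.671 N; 4.3 has 2 s.f., so the result keeps min(3, 2) = 2 s.f.
Rounded to 2 significant figures: 69 N.

69 N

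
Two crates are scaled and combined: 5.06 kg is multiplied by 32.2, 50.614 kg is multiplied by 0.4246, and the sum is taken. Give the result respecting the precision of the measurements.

184 kg

5.06 × 32.2 = 162.932 → 163 kg (3 s.f., last digit at the 10^0 place).
50.614 × 0.4246 = 21.4907044 → 21.49 kg (4 s.f., last digit at the 10^-2 place).
Sum: 184.4227044 kg; keep the coarser place, 10^0.
Result: 184 kg.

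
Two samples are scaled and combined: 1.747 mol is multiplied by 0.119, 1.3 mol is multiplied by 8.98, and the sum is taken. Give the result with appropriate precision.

12 mol

1.747 × 0.119 = 0.207893 → 0.208 mol (3 s.f., last digit at the 10^-3 place).
1.3 × 8.98 = 11.674 → 12 mol (2 s.f., last digit at the 10^0 place).
Sum: 11.881893 mol; keep the coarser place, 10^0.
Result: 12 mol.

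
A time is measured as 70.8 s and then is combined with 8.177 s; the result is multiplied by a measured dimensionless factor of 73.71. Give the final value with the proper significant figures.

70.8 s + 8.177 s = 78.977 s; the sum is limited to 1 decimal place (3 s.f.).
Carrying full precision, 78.977 × 73.71 = 5821.39467 s; 73.71 has 4 s.f., so the result keeps min(3, 4) = 3 s.f.
Rounded to 3 significant figures: 5.82 × 10^3 s.

5.82 × 10^3 s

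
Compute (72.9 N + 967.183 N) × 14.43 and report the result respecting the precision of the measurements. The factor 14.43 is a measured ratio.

1.501 × 10^4 N

72.9 N + 967.183 N = 1040.083 N; the sum is limited to 1 decimal place (5 s.f.).
Carrying full precision, 1040.083 × 14.43 = 15008.39769 N; 14.43 has 4 s.f., so the result keeps min(5, 4) = 4 s.f.
Rounded to 4 significant figures: 1.501 × 10^4 N.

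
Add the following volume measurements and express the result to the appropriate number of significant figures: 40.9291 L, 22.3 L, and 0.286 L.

40.9291 L + 22.3 L + 0.286 L = 63.5151 L.
Addition/subtraction keeps the fewest decimal places: 40.9291 → 4 decimal places, 22.3 → 1 decimal place, 0.286 → 3 decimal places; limit is 1.
Rounded to 1 decimal place: 63.5 L.

63.5 L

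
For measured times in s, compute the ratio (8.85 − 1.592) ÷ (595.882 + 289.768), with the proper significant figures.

0.00820

8.85 − 1.592 = 7.258, limited to 2 d.p. → 3 s.f.; 595.882 + 289.768 = 885.650, limited to 3 d.p. → 6 s.f.
Carrying full precision, 7.258 ÷ 885.650 = 0.00819511093547…; keep min(3, 6) = 3 s.f.
Rounded to 3 significant figures: 0.00820.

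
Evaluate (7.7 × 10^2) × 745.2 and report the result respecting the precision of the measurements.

(7.7 × 10^2) × 745.2 = 573804
Multiplication/division keeps the fewest significant figures: 7.7 × 10^2 → 2 s.f., 745.2 → 4 s.f.; limit is 2.
Rounded to 2 significant figures: 5.7 × 10^5.

5.7 × 10^5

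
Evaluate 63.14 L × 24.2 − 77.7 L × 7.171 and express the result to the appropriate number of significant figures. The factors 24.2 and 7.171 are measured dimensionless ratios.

63.14 × 24.2 = 1527.988 → 1.53 × 10³ L (3 s.f., last digit at the 10^1 place).
77.7 × 7.171 = 557.1867 → 5.57 × 10² L (3 s.f., last digit at the 10^0 place).
Difference: 970.8013 L; keep the coarser place, 10^1.
Result: 9.7 × 10² L.

9.7 × 10² L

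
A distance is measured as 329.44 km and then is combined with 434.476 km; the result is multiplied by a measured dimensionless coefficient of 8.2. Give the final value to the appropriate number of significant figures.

329.44 km + 434.476 km = 763.916 km; the sum is limited to 2 decimal places (5 s.f.).
Carrying full precision, 763.916 × 8.2 = 6264.1112 km; 8.2 has 2 s.f., so the result keeps min(5, 2) = 2 s.f.
Rounded to 2 significant figures: 6.3 × 10³ km.

6.3 × 10³ km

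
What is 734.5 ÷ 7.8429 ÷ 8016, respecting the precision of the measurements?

0.01168

734.5 ÷ 7.8429 ÷ 8016 = 0.0116830817066…
Multiplication/division keeps the fewest significant figures: 734.5 → 4 s.f., 7.8429 → 5 s.f., 8016 → 4 s.f.; limit is 4.
Rounded to 4 significant figures: 0.01168.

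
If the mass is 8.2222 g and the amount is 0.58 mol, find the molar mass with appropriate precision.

molar mass = 8.2222 g ÷ 0.58 mol = 14.1762068966… g/mol.
8.2222 has 5 significant figures; 0.58 has 2.
Division/multiplication keeps the fewest: 2 significant figures.
Rounded: 14 g/mol.

14 g/mol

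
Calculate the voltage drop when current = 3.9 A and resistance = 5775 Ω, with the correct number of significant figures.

2.3 × 10^4 V

voltage drop = 3.9 A × 5775 Ω = 22522.5 V.
3.9 has 2 significant figures; 5775 has 4.
Division/multiplication keeps the fewest: 2 significant figures.
Rounded: 2.3 × 10^4 V.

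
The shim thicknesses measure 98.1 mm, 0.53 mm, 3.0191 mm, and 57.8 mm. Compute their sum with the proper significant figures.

159.4 mm

98.1 mm + 0.53 mm + 3.0191 mm + 57.8 mm = 159.4491 mm.
Addition/subtraction keeps the fewest decimal places: 98.1 → 1 decimal place, 0.53 → 2 decimal places, 3.0191 → 4 decimal places, 57.8 → 1 decimal place; limit is 1.
Rounded to 1 decimal place: 159.4 mm.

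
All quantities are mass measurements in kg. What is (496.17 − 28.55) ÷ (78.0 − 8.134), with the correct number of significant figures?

496.17 − 28.55 = 467.62, limited to 2 d.p. → 5 s.f.; 78.0 − 8.134 = 69.866, limited to 1 d.p. → 3 s.f.
Carrying full precision, 467.62 ÷ 69.866 = 6.69309821659…; keep min(5, 3) = 3 s.f.
Rounded to 3 significant figures: 6.69.

6.69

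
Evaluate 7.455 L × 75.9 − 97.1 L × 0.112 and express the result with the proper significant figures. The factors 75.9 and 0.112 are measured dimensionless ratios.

555 L

7.455 × 75.9 = 565.8345 → 5.66 × 10² L (3 s.f., last digit at the 10^0 place).
97.1 × 0.112 = 10.8752 → 10.9 L (3 s.f., last digit at the 10^-1 place).
Difference: 554.9593 L; keep the coarser place, 10^0.
Result: 555 L.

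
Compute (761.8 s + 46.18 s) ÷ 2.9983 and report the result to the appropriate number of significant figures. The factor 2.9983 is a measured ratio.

269.5 s

761.8 s + 46.18 s = 807.98 s; the sum is limited to 1 decimal place (4 s.f.).
Carrying full precision, 807.98 ÷ 2.9983 = 269.479371644… s; 2.9983 has 5 s.f., so the result keeps min(4, 5) = 4 s.f.
Rounded to 4 significant figures: 269.5 s.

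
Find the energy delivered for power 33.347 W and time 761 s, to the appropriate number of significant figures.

2.54 × 10⁴ J

energy delivered = 33.347 W × 761 s = 25377.067 J.
33.347 has 5 significant figures; 761 has 3.
Division/multiplication keeps the fewest: 3 significant figures.
Rounded: 2.54 × 10⁴ J.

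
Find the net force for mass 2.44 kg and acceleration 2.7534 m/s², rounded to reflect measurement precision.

net force = 2.44 kg × 2.7534 m/s² = 6.718296 N.
2.44 has 3 significant figures; 2.7534 has 5.
Division/multiplication keeps the fewest: 3 significant figures.
Rounded: 6.72 N.

6.72 N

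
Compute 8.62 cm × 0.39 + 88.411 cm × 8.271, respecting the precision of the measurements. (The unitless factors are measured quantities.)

8.62 × 0.39 = 3.3618 → 3.4 cm (2 s.f., last digit at the 10^-1 place).
88.411 × 8.271 = 731.247381 → 7.312 × 10^2 cm (4 s.f., last digit at the 10^-1 place).
Sum: 734.609181 cm; keep the coarser place, 10^-1.
Result: 734.6 cm.

734.6 cm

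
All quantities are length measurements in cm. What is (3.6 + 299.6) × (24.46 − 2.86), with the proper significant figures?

3.6 + 299.6 = 303.2, limited to 1 d.p. → 4 s.f.; 24.46 − 2.86 = 21.60, limited to 2 d.p. → 4 s.f.
Carrying full precision, 303.2 × 21.60 = 6549.12; keep min(4, 4) = 4 s.f.
Rounded to 4 significant figures: 6549 cm².

6549 cm²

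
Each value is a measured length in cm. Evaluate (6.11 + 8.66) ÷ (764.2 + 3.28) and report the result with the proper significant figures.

0.01924

6.11 + 8.66 = 14.77, limited to 2 d.p. → 4 s.f.; 764.2 + 3.28 = 767.48, limited to 1 d.p. → 4 s.f.
Carrying full precision, 14.77 ÷ 767.48 = 0.0192448011675…; keep min(4, 4) = 4 s.f.
Rounded to 4 significant figures: 0.01924.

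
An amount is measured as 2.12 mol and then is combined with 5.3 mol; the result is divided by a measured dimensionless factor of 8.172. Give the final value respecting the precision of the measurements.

0.91 mol

2.12 mol + 5.3 mol = 7.42 mol; the sum is limited to 1 decimal place (2 s.f.).
Carrying full precision, 7.42 ÷ 8.172 = 0.907978463045… mol; 8.172 has 4 s.f., so the result keeps min(2, 4) = 2 s.f.
Rounded to 2 significant figures: 0.91 mol.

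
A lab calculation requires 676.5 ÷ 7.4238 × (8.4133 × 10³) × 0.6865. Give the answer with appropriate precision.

5.263 × 10⁵

676.5 ÷ 7.4238 × (8.4133 × 10³) × 0.6865 = 526318.280318…
Multiplication/division keeps the fewest significant figures: 676.5 → 4 s.f., 7.4238 → 5 s.f., 8.4133 × 10³ → 5 s.f., 0.6865 → 4 s.f.; limit is 4.
Rounded to 4 significant figures: 5.263 × 10⁵.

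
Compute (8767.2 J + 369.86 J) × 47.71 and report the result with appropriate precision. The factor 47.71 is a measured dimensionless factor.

8767.2 J + 369.86 J = 9137.06 J; the sum is limited to 1 decimal place (5 s.f.).
Carrying full precision, 9137.06 × 47.71 = 435929.1326 J; 47.71 has 4 s.f., so the result keeps min(5, 4) = 4 s.f.
Rounded to 4 significant figures: 4.359 × 10⁵ J.

4.359 × 10⁵ J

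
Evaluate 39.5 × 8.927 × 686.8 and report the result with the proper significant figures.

39.5 × 8.927 × 686.8 = 242177.0122
Multiplication/division keeps the fewest significant figures: 39.5 → 3 s.f., 8.927 → 4 s.f., 686.8 → 4 s.f.; limit is 3.
Rounded to 3 significant figures: 2.42 × 10⁵.

2.42 × 10⁵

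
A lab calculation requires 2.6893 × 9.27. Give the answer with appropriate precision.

24.9

2.6893 × 9.27 = 24.929811
Multiplication/division keeps the fewest significant figures: 2.6893 → 5 s.f., 9.27 → 3 s.f.; limit is 3.
Rounded to 3 significant figures: 24.9.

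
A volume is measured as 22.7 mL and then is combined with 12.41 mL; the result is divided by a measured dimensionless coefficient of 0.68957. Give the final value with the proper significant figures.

22.7 mL + 12.41 mL = 35.11 mL; the sum is limited to 1 decimal place (3 s.f.).
Carrying full precision, 35.11 ÷ 0.68957 = 50.9157880998… mL; 0.68957 has 5 s.f., so the result keeps min(3, 5) = 3 s.f.
Rounded to 3 significant figures: 50.9 mL.

50.9 mL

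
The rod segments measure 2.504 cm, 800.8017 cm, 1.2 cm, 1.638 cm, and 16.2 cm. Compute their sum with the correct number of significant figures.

2.504 cm + 800.8017 cm + 1.2 cm + 1.638 cm + 16.2 cm = 822.3437 cm.
Addition/subtraction keeps the fewest decimal places: 2.504 → 3 decimal places, 800.8017 → 4 decimal places, 1.2 → 1 decimal place, 1.638 → 3 decimal places, 16.2 → 1 decimal place; limit is 1.
Rounded to 1 decimal place: 822.3 cm.

822.3 cm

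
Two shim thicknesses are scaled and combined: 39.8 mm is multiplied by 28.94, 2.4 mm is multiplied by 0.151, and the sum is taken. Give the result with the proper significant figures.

39.8 × 28.94 = 1151.812 → 1.15 × 10^3 mm (3 s.f., last digit at the 10^1 place).
2.4 × 0.151 = 0.3624 → 0.36 mm (2 s.f., last digit at the 10^-2 place).
Sum: 1152.1744 mm; keep the coarser place, 10^1.
Result: 1.15 × 10^3 mm.

1.15 × 10^3 mm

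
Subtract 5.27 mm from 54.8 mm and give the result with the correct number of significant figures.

54.8 mm − 5.27 mm = 49.53 mm.
Addition/subtraction keeps the fewest decimal places: 54.8 → 1 decimal place, 5.27 → 2 decimal places; limit is 1.
Rounded to 1 decimal place: 49.5 mm.

49.5 mm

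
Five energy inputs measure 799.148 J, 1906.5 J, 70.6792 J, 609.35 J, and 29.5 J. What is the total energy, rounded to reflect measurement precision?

799.148 J + 1906.5 J + 70.6792 J + 609.35 J + 29.5 J = 3415.1772 J.
Addition/subtraction keeps the fewest decimal places: 799.148 → 3 decimal places, 1906.5 → 1 decimal place, 70.6792 → 4 decimal places, 609.35 → 2 decimal places, 29.5 → 1 decimal place; limit is 1.
Rounded to 1 decimal place: 3415.2 J.

3415.2 J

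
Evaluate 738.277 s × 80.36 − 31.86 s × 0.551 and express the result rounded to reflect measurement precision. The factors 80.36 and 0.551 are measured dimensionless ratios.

738.277 × 80.36 = 59327.93972 → 5.933 × 10^4 s (4 s.f., last digit at the 10^1 place).
31.86 × 0.551 = 17.55486 → 17.6 s (3 s.f., last digit at the 10^-1 place).
Difference: 59310.38486 s; keep the coarser place, 10^1.
Result: 5.931 × 10^4 s.

5.931 × 10^4 s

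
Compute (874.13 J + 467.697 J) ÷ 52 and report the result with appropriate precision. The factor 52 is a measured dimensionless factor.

874.13 J + 467.697 J = 1341.827 J; the sum is limited to 2 decimal places (6 s.f.).
Carrying full precision, 1341.827 ÷ 52 = 25.8043653846… J; 52 has 2 s.f., so the result keeps min(6, 2) = 2 s.f.
Rounded to 2 significant figures: 26 J.

26 J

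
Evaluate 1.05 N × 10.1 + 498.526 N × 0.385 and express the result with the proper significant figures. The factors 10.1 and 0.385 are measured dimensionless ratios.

1.05 × 10.1 = 10.605 → 10.6 N (3 s.f., last digit at the 10^-1 place).
498.526 × 0.385 = 191.93251 → 192 N (3 s.f., last digit at the 10^0 place).
Sum: 202.53751 N; keep the coarser place, 10^0.
Result: 203 N.

203 N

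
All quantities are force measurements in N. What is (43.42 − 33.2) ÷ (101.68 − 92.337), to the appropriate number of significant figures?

1.09

43.42 − 33.2 = 10.22, limited to 1 d.p. → 3 s.f.; 101.68 − 92.337 = 9.343, limited to 2 d.p. → 3 s.f.
Carrying full precision, 10.22 ÷ 9.343 = 1.09386706625…; keep min(3, 3) = 3 s.f.
Rounded to 3 significant figures: 1.09.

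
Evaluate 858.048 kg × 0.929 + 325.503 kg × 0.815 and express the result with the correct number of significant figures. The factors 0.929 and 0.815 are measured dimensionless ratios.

858.048 × 0.929 = 797.126592 → 797 kg (3 s.f., last digit at the 10^0 place).
325.503 × 0.815 = 265.284945 → 265 kg (3 s.f., last digit at the 10^0 place).
Sum: 1062.411537 kg; keep the coarser place, 10^0.
Result: 1062 kg.

1062 kg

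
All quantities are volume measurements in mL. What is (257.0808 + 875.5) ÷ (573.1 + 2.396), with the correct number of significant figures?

257.0808 + 875.5 = 1132.5808, limited to 1 d.p. → 5 s.f.; 573.1 + 2.396 = 575.496, limited to 1 d.p. → 4 s.f.
Carrying full precision, 1132.5808 ÷ 575.496 = 1.96800811821…; keep min(5, 4) = 4 s.f.
Rounded to 4 significant figures: 1.968.

1.968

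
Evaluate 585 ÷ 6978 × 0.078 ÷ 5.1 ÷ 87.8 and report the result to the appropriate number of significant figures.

585 ÷ 6978 × 0.078 ÷ 5.1 ÷ 87.8 = 0.0000146034279286…
Multiplication/division keeps the fewest significant figures: 585 → 3 s.f., 6978 → 4 s.f., 0.078 → 2 s.f., 5.1 → 2 s.f., 87.8 → 3 s.f.; limit is 2.
Rounded to 2 significant figures: 1.5 × 10^-5.

1.5 × 10^-5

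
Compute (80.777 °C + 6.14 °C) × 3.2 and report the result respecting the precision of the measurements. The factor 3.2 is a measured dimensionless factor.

2.8 × 10² °C

80.777 °C + 6.14 °C = 86.917 °C; the sum is limited to 2 decimal places (4 s.f.).
Carrying full precision, 86.917 × 3.2 = 278.1344 °C; 3.2 has 2 s.f., so the result keeps min(4, 2) = 2 s.f.
Rounded to 2 significant figures: 2.8 × 10² °C.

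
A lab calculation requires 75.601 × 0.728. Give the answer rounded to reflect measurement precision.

75.601 × 0.728 = 55.037528
Multiplication/division keeps the fewest significant figures: 75.601 → 5 s.f., 0.728 → 3 s.f.; limit is 3.
Rounded to 3 significant figures: 55.0.

55.0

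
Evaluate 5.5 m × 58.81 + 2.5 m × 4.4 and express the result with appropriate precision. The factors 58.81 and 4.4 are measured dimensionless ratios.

5.5 × 58.81 = 323.455 → 3.2 × 10^2 m (2 s.f., last digit at the 10^1 place).
2.5 × 4.4 = 11 → 11 m (2 s.f., last digit at the 10^0 place).
Sum: 334.455 m; keep the coarser place, 10^1.
Result: 3.3 × 10^2 m.

3.3 × 10^2 m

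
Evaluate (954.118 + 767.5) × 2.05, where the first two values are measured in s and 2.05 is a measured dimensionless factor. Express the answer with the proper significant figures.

954.118 s + 767.5 s = 1721.618 s; the sum is limited to 1 decimal place (5 s.f.).
Carrying full precision, 1721.618 × 2.05 = 3529.3169 s; 2.05 has 3 s.f., so the result keeps min(5, 3) = 3 s.f.
Rounded to 3 significant figures: 3.53 × 10³ s.

3.53 × 10³ s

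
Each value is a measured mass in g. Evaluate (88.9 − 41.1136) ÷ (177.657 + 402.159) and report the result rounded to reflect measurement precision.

0.0824

88.9 − 41.1136 = 47.7864, limited to 1 d.p. → 3 s.f.; 177.657 + 402.159 = 579.816, limited to 3 d.p. → 6 s.f.
Carrying full precision, 47.7864 ÷ 579.816 = 0.0824164907488…; keep min(3, 6) = 3 s.f.
Rounded to 3 significant figures: 0.0824.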